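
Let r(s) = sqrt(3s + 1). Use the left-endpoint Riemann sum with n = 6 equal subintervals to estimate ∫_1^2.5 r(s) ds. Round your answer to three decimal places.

3.614

Δs = (2.5 − 1)/6 = 0.25.
Left endpoints: 1, 1.25, 1.5, 1.75, 2, 2.25.
r(1) ≈ 2.000, r(1.25) ≈ 2.179, r(1.5) ≈ 2.345, r(1.75) ≈ 2.500, r(2) ≈ 2.646, r(2.25) ≈ 2.784.
Sum = Δs · [r(1) + r(1.25) + r(1.5) + ...].
Sum ≈ 3.614.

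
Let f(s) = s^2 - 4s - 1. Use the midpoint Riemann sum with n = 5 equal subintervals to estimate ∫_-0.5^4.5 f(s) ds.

Δs = (4.5 − (-0.5))/5 = 1.
Midpoints: 0, 1, 2, 3, 4.
f(0) = -1, f(1) = -4, f(2) = -5, f(3) = -4, f(4) = -1.
Sum = Δs · [f(0) + f(1) + f(2) + f(3) + f(4)].
Sum = -15.

-15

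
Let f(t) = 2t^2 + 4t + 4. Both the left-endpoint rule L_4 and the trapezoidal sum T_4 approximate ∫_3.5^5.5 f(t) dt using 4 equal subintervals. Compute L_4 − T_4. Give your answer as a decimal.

L_4 = 115.5.
T_4 = 126.5.
L_4 − T_4 = -11.

-11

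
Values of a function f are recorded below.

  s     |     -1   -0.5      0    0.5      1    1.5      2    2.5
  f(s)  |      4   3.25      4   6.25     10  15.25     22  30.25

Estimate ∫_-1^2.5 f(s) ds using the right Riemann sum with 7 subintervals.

45.5

Δs = 0.5.
Sum = 0.5·[3.25 + 4 + 6.25 + 10 + 15.25 + 22 + 30.25] = 45.5.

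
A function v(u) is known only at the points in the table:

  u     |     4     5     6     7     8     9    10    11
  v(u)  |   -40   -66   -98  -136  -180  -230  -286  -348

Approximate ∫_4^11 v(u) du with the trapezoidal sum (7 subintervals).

-1190

Δu = 1.
T_7 = (1/2)·[(-40) + 2·(-66) + 2·(-98) + 2·(-136) + 2·(-180) + 2·(-230) + 2·(-286) + (-348)] = -1190.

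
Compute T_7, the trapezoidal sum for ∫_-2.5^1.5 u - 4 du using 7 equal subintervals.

-18

Δu = (1.5 − (-2.5))/7 = 4/7.
f(-2.5) = -6.5, f(-27/14) = -83/14, f(-19/14) = -75/14, f(-11/14) = -67/14, f(-3/14) = -59/14, f(5/14) = -51/14, f(13/14) = -43/14, f(1.5) = -2.5.
T_7 = (Δu/2)·[f(u_0) + 2f(u_1) + ... + 2f(u_{6}) + f(u_7)].
Sum = -18.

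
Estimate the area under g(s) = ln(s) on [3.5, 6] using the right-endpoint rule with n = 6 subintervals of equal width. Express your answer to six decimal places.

Δs = (6 − 3.5)/6 = 5/12.
Right endpoints: 47/12, 13/3, 4.75, 31/6, 67/12, 6.
g(47/12) ≈ 1.365241, g(13/3) ≈ 1.466337, g(4.75) ≈ 1.558145, g(31/6) ≈ 1.642228, g(67/12) ≈ 1.719786, g(6) ≈ 1.791759.
Sum = Δs · [g(47/12) + g(13/3) + g(4.75) + ...].
Sum ≈ 3.976457.

3.976457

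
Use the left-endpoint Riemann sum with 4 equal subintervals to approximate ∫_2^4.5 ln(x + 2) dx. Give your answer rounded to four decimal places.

Δx = (4.5 − 2)/4 = 0.625.
Left endpoints: 2, 2.625, 3.25, 3.875.
f(2) ≈ 1.3863, f(2.625) ≈ 1.5315, f(3.25) ≈ 1.6582, f(3.875) ≈ 1.7707.
Sum = Δx · [f(2) + f(2.625) + f(3.25) + f(3.875)].
Sum ≈ 3.9667.

3.9667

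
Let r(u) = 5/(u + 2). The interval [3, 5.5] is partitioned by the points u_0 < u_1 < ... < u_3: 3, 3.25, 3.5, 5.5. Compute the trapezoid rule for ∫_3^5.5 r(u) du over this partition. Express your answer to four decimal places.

2.0525

Subinterval widths: 0.25, 0.25, 2.
r(3) = 1, r(3.25) = 20/21, r(3.5) = 10/11, r(5.5) = 2/3.
On each subinterval the trapezoid contributes (Δu_i/2)·[r(u_{i-1}) + r(u_i)].
Sum ≈ 2.0525.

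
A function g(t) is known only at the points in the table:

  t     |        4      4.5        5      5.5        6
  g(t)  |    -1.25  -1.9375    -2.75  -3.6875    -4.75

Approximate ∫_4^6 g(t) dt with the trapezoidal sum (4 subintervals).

Δt = 0.5.
T_4 = (0.5/2)·[(-1.25) + 2·(-1.9375) + 2·(-2.75) + 2·(-3.6875) + (-4.75)] = -5.6875.

-5.6875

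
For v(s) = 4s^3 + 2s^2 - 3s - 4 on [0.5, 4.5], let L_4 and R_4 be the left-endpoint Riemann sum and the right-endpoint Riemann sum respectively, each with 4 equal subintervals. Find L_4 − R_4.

-392

L_4 = 250.
R_4 = 642.
L_4 − R_4 = -392.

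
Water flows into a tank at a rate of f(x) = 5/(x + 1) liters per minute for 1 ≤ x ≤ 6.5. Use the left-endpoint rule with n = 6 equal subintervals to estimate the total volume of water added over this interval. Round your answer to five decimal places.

Δx = (6.5 − 1)/6 = 11/12.
Left endpoints: 1, 23/12, 17/6, 3.75, 14/3, 67/12.
f(1) = 2.5, f(23/12) = 12/7, f(17/6) = 30/23, f(3.75) = 20/19, f(14/3) = 15/17, f(67/12) = 60/79.
Sum = Δx · [f(1) + f(23/12) + f(17/6) + ...].
Sum ≈ 7.52869.

7.52869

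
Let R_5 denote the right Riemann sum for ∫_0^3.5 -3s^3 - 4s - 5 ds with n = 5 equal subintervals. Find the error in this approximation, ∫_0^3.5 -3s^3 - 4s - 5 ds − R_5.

Exact integral: ∫_0^3.5 f(s) ds = -154.546875.
R_5 = -208.9675.
Error = -154.546875 − (-208.9675) = 54.420625.

54.420625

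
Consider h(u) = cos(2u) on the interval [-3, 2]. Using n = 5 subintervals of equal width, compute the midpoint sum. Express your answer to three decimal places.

Δu = (2 − (-3))/5 = 1.
Midpoints: -2.5, -1.5, -0.5, 0.5, 1.5.
h(-2.5) ≈ 0.284, h(-1.5) ≈ -0.990, h(-0.5) ≈ 0.540, h(0.5) ≈ 0.540, h(1.5) ≈ -0.990.
Sum = Δu · [h(-2.5) + h(-1.5) + h(-0.5) + h(0.5) + h(1.5)].
Sum ≈ -0.616.

-0.616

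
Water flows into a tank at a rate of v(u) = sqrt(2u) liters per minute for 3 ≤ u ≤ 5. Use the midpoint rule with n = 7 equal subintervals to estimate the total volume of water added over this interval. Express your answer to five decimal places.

Δu = (5 − 3)/7 = 2/7.
Midpoints: 22/7, 24/7, 26/7, 4, 30/7, 32/7, 34/7.
v(22/7) ≈ 2.50713, v(24/7) ≈ 2.61861, v(26/7) ≈ 2.72554, v(4) ≈ 2.82843, v(30/7) ≈ 2.92770, v(32/7) ≈ 3.02372, v(34/7) ≈ 3.11677.
Sum = Δu · [v(22/7) + v(24/7) + v(26/7) + ...].
Sum ≈ 5.64226.

5.64226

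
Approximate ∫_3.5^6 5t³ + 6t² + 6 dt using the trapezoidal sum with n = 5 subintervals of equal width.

1801.71875

Δt = (6 − 3.5)/5 = 0.5.
f(3.5) = 293.875, f(4) = 422, f(4.5) = 583.125, f(5) = 781, f(5.5) = 1019.375, f(6) = 1302.
T_5 = (Δt/2)·[f(t_0) + 2f(t_1) + ... + 2f(t_{4}) + f(t_5)].
Sum = 1801.71875.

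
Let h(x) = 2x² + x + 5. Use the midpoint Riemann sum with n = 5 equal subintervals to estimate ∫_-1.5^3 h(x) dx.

Δx = (3 − (-1.5))/5 = 0.9.
Midpoints: -1.05, -0.15, 0.75, 1.65, 2.55.
h(-1.05) = 6.155, h(-0.15) = 4.895, h(0.75) = 6.875, h(1.65) = 12.095, h(2.55) = 20.555.
Sum = Δx · [h(-1.05) + h(-0.15) + h(0.75) + h(1.65) + h(2.55)].
Sum = 45.5175.

45.5175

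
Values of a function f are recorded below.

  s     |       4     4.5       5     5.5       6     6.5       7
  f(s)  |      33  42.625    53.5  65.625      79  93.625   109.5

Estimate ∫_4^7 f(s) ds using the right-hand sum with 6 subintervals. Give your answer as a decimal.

221.9375

Δs = 0.5.
Sum = 0.5·[42.625 + 53.5 + 65.625 + 79 + 93.625 + 109.5] = 221.9375.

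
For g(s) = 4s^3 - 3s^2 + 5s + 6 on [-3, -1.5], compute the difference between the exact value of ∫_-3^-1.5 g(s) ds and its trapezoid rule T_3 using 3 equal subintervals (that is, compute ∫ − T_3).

1.875

Exact integral: ∫_-3^-1.5 g(s) ds = -107.4375.
T_3 = -109.3125.
Error = -107.4375 − (-109.3125) = 1.875.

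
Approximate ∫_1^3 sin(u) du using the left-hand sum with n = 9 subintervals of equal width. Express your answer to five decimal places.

1.60181

Δu = (3 − 1)/9 = 2/9.
Left endpoints: 1, 11/9, 13/9, 5/3, 17/9, 19/9, 7/3, 23/9, 25/9.
f(1) ≈ 0.84147, f(11/9) ≈ 0.93986, f(13/9) ≈ 0.99203, f(5/3) ≈ 0.99541, f(17/9) ≈ 0.94983, f(19/9) ≈ 0.85755, f(7/3) ≈ 0.72309, f(23/9) ≈ 0.55306, f(25/9) ≈ 0.35584.
Sum = Δu · [f(1) + f(11/9) + f(13/9) + ...].
Sum ≈ 1.60181.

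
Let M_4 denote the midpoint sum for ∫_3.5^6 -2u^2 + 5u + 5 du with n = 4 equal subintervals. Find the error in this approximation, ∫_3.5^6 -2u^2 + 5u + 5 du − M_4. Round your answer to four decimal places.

-0.1628

Exact integral: ∫_3.5^6 f(u) du ≈ -43.541667.
M_4 = -43.37890625.
Error ≈ -43.541667 − (-43.37890625) ≈ -0.1628.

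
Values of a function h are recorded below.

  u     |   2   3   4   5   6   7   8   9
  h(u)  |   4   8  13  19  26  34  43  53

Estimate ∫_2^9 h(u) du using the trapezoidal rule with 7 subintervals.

171.5

Δu = 1.
T_7 = (1/2)·[4 + 2·8 + 2·13 + 2·19 + 2·26 + 2·34 + 2·43 + 53] = 171.5.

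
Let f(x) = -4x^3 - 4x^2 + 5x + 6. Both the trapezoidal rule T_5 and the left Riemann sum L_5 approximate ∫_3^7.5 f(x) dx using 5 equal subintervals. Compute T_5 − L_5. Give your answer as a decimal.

T_5 = -3505.14.
L_5 = -2719.44.
T_5 − L_5 = -785.7.

-785.7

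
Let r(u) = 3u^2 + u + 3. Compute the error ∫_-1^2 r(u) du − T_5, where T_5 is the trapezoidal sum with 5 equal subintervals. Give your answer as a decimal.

-0.54

Exact integral: ∫_-1^2 r(u) du = 19.5.
T_5 = 20.04.
Error = 19.5 − 20.04 = -0.54.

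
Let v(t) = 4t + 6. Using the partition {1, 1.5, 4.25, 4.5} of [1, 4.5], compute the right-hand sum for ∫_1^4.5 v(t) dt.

Subinterval widths: 0.5, 2.75, 0.25.
Right endpoints: 1.5, 4.25, 4.5.
v(1.5) = 12, v(4.25) = 23, v(4.5) = 24.
Sum = Σ Δt_i · v(t_i).
Sum = 75.25.

75.25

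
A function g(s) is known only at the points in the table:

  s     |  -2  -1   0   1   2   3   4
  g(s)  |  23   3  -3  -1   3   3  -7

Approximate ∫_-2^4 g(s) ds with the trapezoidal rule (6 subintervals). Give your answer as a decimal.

Δs = 1.
T_6 = (1/2)·[23 + 2·3 + 2·(-3) + 2·(-1) + 2·3 + 2·3 + (-7)] = 13.

13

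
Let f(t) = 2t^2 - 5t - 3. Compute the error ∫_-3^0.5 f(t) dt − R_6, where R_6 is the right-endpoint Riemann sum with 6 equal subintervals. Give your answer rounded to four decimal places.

Exact integral: ∫_-3^0.5 f(t) dt ≈ 29.458333.
R_6 ≈ 19.646991.
Error ≈ 29.458333 − 19.646991 ≈ 9.8113.

9.8113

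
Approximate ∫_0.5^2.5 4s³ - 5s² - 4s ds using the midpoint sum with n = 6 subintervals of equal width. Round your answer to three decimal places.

Δs = (2.5 − 0.5)/6 = 1/3.
Midpoints: 2/3, 1, 4/3, 5/3, 2, 7/3.
f(2/3) = -100/27, f(1) = -5, f(4/3) = -128/27, f(5/3) = -55/27, f(2) = 4, f(7/3) = 385/27.
Sum = Δs · [f(2/3) + f(1) + f(4/3) + ...].
Sum ≈ 0.926.

0.926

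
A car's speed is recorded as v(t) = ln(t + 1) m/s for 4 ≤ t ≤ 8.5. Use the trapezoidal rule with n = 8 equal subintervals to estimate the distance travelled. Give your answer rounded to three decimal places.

8.838

Δt = (8.5 − 4)/8 = 0.5625.
v(4) ≈ 1.609, v(4.5625) ≈ 1.716, v(5.125) ≈ 1.812, v(5.6875) ≈ 1.900, v(6.25) ≈ 1.981, v(6.8125) ≈ 2.056, v(7.375) ≈ 2.125, v(7.9375) ≈ 2.190, v(8.5) ≈ 2.251.
T_8 = (Δt/2)·[v(t_0) + 2v(t_1) + ... + 2v(t_{7}) + v(t_8)].
Sum ≈ 8.838.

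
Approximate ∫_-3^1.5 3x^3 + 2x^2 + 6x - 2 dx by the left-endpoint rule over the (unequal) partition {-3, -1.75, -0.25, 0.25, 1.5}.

-139.55078125

Subinterval widths: 1.25, 1.5, 0.5, 1.25.
Left endpoints: -3, -1.75, -0.25, 0.25.
f(-3) = -83, f(-1.75) = -22.453125, f(-0.25) = -3.421875, f(0.25) = -0.328125.
Sum = Σ Δx_i · f(x_i).
Sum = -139.55078125.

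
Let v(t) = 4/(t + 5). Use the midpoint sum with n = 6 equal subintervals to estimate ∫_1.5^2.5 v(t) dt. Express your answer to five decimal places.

0.57238

Δt = (2.5 − 1.5)/6 = 1/6.
Midpoints: 19/12, 1.75, 23/12, 25/12, 2.25, 29/12.
v(19/12) = 48/79, v(1.75) = 16/27, v(23/12) = 48/83, v(25/12) = 48/85, v(2.25) = 16/29, v(29/12) = 48/89.
Sum = Δt · [v(19/12) + v(1.75) + v(23/12) + ...].
Sum ≈ 0.57238.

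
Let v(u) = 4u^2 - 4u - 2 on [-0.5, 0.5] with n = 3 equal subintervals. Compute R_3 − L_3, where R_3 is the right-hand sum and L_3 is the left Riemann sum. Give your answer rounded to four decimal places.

R_3 ≈ -2.259259.
L_3 ≈ -0.925926.
R_3 − L_3 ≈ -1.3333.

-1.3333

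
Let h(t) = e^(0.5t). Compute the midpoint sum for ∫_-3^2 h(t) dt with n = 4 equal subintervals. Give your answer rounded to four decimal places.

4.9100

Δt = (2 − (-3))/4 = 1.25.
Midpoints: -2.375, -1.125, 0.125, 1.375.
h(-2.375) ≈ 0.3050, h(-1.125) ≈ 0.5698, h(0.125) ≈ 1.0645, h(1.375) ≈ 1.9887.
Sum = Δt · [h(-2.375) + h(-1.125) + h(0.125) + h(1.375)].
Sum ≈ 4.9100.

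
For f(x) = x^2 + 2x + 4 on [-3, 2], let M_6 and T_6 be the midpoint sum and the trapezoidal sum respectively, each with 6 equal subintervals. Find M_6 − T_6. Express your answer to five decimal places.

M_6 ≈ 26.3773148.
T_6 ≈ 27.2453704.
M_6 − T_6 ≈ -0.86806.

-0.86806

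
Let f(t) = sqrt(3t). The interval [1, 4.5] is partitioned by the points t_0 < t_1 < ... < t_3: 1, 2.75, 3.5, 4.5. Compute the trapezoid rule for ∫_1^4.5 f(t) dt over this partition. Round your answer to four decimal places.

Subinterval widths: 1.75, 0.75, 1.
f(1) ≈ 1.7321, f(2.75) ≈ 2.8723, f(3.5) ≈ 3.2404, f(4.5) ≈ 3.6742.
On each subinterval the trapezoid contributes (Δt_i/2)·[f(t_{i-1}) + f(t_i)].
Sum ≈ 9.7783.

9.7783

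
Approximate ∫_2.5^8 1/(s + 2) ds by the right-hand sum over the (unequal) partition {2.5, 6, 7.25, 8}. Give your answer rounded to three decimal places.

0.648

Subinterval widths: 3.5, 1.25, 0.75.
Right endpoints: 6, 7.25, 8.
f(6) = 0.125, f(7.25) = 4/37, f(8) = 0.1.
Sum = Σ Δs_i · f(s_i).
Sum ≈ 0.648.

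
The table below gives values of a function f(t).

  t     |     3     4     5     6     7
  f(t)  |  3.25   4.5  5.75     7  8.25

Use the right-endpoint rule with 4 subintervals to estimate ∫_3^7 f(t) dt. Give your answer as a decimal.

25.5

Δt = 1.
Sum = 1·[4.5 + 5.75 + 7 + 8.25] = 25.5.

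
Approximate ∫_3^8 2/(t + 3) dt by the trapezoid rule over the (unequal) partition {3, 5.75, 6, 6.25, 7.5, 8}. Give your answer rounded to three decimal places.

1.231

Subinterval widths: 2.75, 0.25, 0.25, 1.25, 0.5.
f(3) = 1/3, f(5.75) = 8/35, f(6) = 2/9, f(6.25) = 8/37, f(7.5) = 4/21, f(8) = 2/11.
On each subinterval the trapezoid contributes (Δt_i/2)·[f(t_{i-1}) + f(t_i)].
Sum ≈ 1.231.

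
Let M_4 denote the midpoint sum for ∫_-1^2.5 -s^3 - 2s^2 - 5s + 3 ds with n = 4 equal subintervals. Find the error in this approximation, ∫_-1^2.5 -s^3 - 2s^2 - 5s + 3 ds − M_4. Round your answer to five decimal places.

Exact integral: ∫_-1^2.5 f(s) ds ≈ -23.2239583.
M_4 ≈ -22.2749023.
Error ≈ -23.2239583 − (-22.2749023) ≈ -0.94906.

-0.94906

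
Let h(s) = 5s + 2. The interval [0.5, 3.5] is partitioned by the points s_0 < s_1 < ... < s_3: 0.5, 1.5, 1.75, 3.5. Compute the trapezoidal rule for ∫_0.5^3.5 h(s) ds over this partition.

36

Subinterval widths: 1, 0.25, 1.75.
h(0.5) = 4.5, h(1.5) = 9.5, h(1.75) = 10.75, h(3.5) = 19.5.
On each subinterval the trapezoid contributes (Δs_i/2)·[h(s_{i-1}) + h(s_i)].
Sum = 36.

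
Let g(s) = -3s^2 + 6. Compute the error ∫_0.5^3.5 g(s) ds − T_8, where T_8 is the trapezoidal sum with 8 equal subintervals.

Exact integral: ∫_0.5^3.5 g(s) ds = -24.75.
T_8 = -24.9609375.
Error = -24.75 − (-24.9609375) = 0.2109375.

0.2109375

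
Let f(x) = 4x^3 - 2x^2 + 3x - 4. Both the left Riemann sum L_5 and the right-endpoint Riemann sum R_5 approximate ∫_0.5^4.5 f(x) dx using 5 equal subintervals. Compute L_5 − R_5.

-268.8

L_5 = 240.88.
R_5 = 509.68.
L_5 − R_5 = -268.8.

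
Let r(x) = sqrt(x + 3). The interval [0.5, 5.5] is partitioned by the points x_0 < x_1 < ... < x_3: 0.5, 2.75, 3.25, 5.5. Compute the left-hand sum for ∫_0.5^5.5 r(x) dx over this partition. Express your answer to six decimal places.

Subinterval widths: 2.25, 0.5, 2.25.
Left endpoints: 0.5, 2.75, 3.25.
r(0.5) ≈ 1.870829, r(2.75) ≈ 2.397916, r(3.25) ≈ 2.500000.
Sum = Σ Δx_i · r(x_i).
Sum ≈ 11.033322.

11.033322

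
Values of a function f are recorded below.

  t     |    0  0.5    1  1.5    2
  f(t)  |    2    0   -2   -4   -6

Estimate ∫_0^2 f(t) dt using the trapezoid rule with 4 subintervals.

Δt = 0.5.
T_4 = (0.5/2)·[2 + 2·0 + 2·(-2) + 2·(-4) + (-6)] = -4.

-4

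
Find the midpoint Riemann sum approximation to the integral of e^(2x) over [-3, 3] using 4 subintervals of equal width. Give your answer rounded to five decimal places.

142.09959

Δx = (3 − (-3))/4 = 1.5.
Midpoints: -2.25, -0.75, 0.75, 2.25.
f(-2.25) ≈ 0.01111, f(-0.75) ≈ 0.22313, f(0.75) ≈ 4.48169, f(2.25) ≈ 90.01713.
Sum = Δx · [f(-2.25) + f(-0.75) + f(0.75) + f(2.25)].
Sum ≈ 142.09959.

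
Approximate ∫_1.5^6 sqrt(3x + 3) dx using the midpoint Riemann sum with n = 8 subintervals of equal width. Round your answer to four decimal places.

Δx = (6 − 1.5)/8 = 0.5625.
Midpoints: 1.78125, 2.34375, 2.90625, 3.46875, 4.03125, 4.59375, 5.15625, 5.71875.
f(1.78125) ≈ 2.8886, f(2.34375) ≈ 3.1672, f(2.90625) ≈ 3.4233, f(3.46875) ≈ 3.6615, f(4.03125) ≈ 3.8851, f(4.59375) ≈ 4.0965, f(5.15625) ≈ 4.2975, f(5.71875) ≈ 4.4896.
Sum = Δx · [f(1.78125) + f(2.34375) + f(2.90625) + ...].
Sum ≈ 16.8239.

16.8239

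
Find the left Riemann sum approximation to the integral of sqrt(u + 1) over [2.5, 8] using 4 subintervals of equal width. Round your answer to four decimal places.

Δu = (8 − 2.5)/4 = 1.375.
Left endpoints: 2.5, 3.875, 5.25, 6.625.
f(2.5) ≈ 1.8708, f(3.875) ≈ 2.2079, f(5.25) ≈ 2.5000, f(6.625) ≈ 2.7613.
Sum = Δu · [f(2.5) + f(3.875) + f(5.25) + f(6.625)].
Sum ≈ 12.8427.

12.8427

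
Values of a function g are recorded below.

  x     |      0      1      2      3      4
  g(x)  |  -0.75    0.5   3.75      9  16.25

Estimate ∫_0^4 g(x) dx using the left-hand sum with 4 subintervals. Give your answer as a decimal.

12.5

Δx = 1.
Sum = 1·[(-0.75) + 0.5 + 3.75 + 9] = 12.5.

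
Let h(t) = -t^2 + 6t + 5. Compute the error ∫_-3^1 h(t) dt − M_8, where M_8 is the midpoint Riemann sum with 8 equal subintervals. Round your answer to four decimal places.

Exact integral: ∫_-3^1 h(t) dt ≈ -13.333333.
M_8 = -13.25.
Error ≈ -13.333333 − (-13.25) ≈ -0.0833.

-0.0833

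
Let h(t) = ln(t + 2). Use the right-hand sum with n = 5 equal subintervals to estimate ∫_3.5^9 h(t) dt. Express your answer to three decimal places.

11.873

Δt = (9 − 3.5)/5 = 1.1.
Right endpoints: 4.6, 5.7, 6.8, 7.9, 9.
h(4.6) ≈ 1.887, h(5.7) ≈ 2.041, h(6.8) ≈ 2.175, h(7.9) ≈ 2.293, h(9) ≈ 2.398.
Sum = Δt · [h(4.6) + h(5.7) + h(6.8) + h(7.9) + h(9)].
Sum ≈ 11.873.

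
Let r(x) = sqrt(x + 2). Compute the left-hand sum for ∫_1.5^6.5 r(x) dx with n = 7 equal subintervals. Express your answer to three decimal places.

Δx = (6.5 − 1.5)/7 = 5/7.
Left endpoints: 1.5, 31/14, 41/14, 51/14, 61/14, 71/14, 81/14.
r(1.5) ≈ 1.871, r(31/14) ≈ 2.053, r(41/14) ≈ 2.220, r(51/14) ≈ 2.375, r(61/14) ≈ 2.521, r(71/14) ≈ 2.659, r(81/14) ≈ 2.790.
Sum = Δx · [r(1.5) + r(31/14) + r(41/14) + ...].
Sum ≈ 11.779.

11.779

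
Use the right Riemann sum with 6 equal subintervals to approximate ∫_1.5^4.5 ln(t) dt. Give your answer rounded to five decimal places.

3.42559

Δt = (4.5 − 1.5)/6 = 0.5.
Right endpoints: 2, 2.5, 3, 3.5, 4, 4.5.
f(2) ≈ 0.69315, f(2.5) ≈ 0.91629, f(3) ≈ 1.09861, f(3.5) ≈ 1.25276, f(4) ≈ 1.38629, f(4.5) ≈ 1.50408.
Sum = Δt · [f(2) + f(2.5) + f(3) + ...].
Sum ≈ 3.42559.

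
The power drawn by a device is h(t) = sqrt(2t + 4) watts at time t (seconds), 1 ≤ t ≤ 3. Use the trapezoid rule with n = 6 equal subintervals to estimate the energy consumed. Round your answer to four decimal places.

Δt = (3 − 1)/6 = 1/3.
h(1) ≈ 2.4495, h(4/3) ≈ 2.5820, h(5/3) ≈ 2.7080, h(2) ≈ 2.8284, h(7/3) ≈ 2.9439, h(8/3) ≈ 3.0551, h(3) ≈ 3.1623.
T_6 = (Δt/2)·[h(t_0) + 2h(t_1) + ... + 2h(t_{5}) + h(t_6)].
Sum ≈ 5.6411.

5.6411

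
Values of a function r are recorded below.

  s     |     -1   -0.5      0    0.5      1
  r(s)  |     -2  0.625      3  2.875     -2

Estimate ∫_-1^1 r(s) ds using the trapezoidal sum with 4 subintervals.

2.25

Δs = 0.5.
T_4 = (0.5/2)·[(-2) + 2·0.625 + 2·3 + 2·2.875 + (-2)] = 2.25.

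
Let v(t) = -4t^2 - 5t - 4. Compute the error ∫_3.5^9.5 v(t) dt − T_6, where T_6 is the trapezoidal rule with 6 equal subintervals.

4

Exact integral: ∫_3.5^9.5 v(t) dt = -1305.
T_6 = -1309.
Error = -1305 − (-1309) = 4.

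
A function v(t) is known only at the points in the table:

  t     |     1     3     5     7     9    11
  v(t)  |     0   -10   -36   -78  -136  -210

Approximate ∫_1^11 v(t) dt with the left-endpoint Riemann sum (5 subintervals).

-520

Δt = 2.
Sum = 2·[0 + (-10) + (-36) + (-78) + (-136)] = -520.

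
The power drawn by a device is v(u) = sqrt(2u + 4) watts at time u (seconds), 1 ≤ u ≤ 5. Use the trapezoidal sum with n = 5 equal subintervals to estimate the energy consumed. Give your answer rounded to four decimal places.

Δu = (5 − 1)/5 = 0.8.
v(1) ≈ 2.4495, v(1.8) ≈ 2.7568, v(2.6) ≈ 3.0332, v(3.4) ≈ 3.2863, v(4.2) ≈ 3.5214, v(5) ≈ 3.7417.
T_5 = (Δu/2)·[v(u_0) + 2v(u_1) + ... + 2v(u_{4}) + v(u_5)].
Sum ≈ 12.5546.

12.5546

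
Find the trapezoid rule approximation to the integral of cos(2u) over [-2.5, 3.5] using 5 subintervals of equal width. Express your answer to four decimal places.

Δu = (3.5 − (-2.5))/5 = 1.2.
f(-2.5) ≈ 0.2837, f(-1.3) ≈ -0.8569, f(-0.1) ≈ 0.9801, f(1.1) ≈ -0.5885, f(2.3) ≈ -0.1122, f(3.5) ≈ 0.7539.
T_5 = (Δu/2)·[f(u_0) + 2f(u_1) + ... + 2f(u_{4}) + f(u_5)].
Sum ≈ -0.0704.

-0.0704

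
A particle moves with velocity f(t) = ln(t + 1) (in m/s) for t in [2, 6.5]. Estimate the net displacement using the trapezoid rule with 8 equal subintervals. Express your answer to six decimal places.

Δt = (6.5 − 2)/8 = 0.5625.
f(2) ≈ 1.098612, f(2.5625) ≈ 1.270463, f(3.125) ≈ 1.417066, f(3.6875) ≈ 1.544899, f(4.25) ≈ 1.658228, f(4.8125) ≈ 1.760011, f(5.375) ≈ 1.852384, f(5.9375) ≈ 1.936941, f(6.5) ≈ 2.014903.
T_8 = (Δt/2)·[f(t_0) + 2f(t_1) + ... + 2f(t_{7}) + f(t_8)].
Sum ≈ 7.310672.

7.310672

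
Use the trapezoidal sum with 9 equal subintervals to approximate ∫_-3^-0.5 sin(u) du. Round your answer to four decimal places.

-1.8556

Δu = (-0.5 − (-3))/9 = 5/18.
f(-3) ≈ -0.1411, f(-49/18) ≈ -0.4072, f(-22/9) ≈ -0.6420, f(-13/6) ≈ -0.8277, f(-17/9) ≈ -0.9498, f(-29/18) ≈ -0.9992, f(-4/3) ≈ -0.9719, f(-19/18) ≈ -0.8702, f(-7/9) ≈ -0.7017, f(-0.5) ≈ -0.4794.
T_9 = (Δu/2)·[f(u_0) + 2f(u_1) + ... + 2f(u_{8}) + f(u_9)].
Sum ≈ -1.8556.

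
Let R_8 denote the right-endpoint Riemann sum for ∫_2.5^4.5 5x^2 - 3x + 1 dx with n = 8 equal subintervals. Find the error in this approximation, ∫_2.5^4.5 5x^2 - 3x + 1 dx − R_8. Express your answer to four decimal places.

-8.1042

Exact integral: ∫_2.5^4.5 f(x) dx ≈ 106.833333.
R_8 = 114.9375.
Error ≈ 106.833333 − 114.9375 ≈ -8.1042.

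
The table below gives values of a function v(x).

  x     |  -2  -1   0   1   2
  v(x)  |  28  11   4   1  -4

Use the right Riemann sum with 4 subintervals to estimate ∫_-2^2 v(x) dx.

Δx = 1.
Sum = 1·[11 + 4 + 1 + (-4)] = 12.

12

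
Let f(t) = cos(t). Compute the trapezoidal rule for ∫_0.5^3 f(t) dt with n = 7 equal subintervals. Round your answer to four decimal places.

-0.3347

Δt = (3 − 0.5)/7 = 5/14.
f(0.5) ≈ 0.8776, f(6/7) ≈ 0.6546, f(17/14) ≈ 0.3490, f(11/7) ≈ -0.0006, f(27/14) ≈ -0.3502, f(16/7) ≈ -0.6556, f(37/14) ≈ -0.8782, f(3) ≈ -0.9900.
T_7 = (Δt/2)·[f(t_0) + 2f(t_1) + ... + 2f(t_{6}) + f(t_7)].
Sum ≈ -0.3347.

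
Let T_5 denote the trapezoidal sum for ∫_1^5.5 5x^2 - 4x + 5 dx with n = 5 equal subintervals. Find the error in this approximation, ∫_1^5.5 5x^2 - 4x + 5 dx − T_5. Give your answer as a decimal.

Exact integral: ∫_1^5.5 f(x) dx = 239.625.
T_5 = 242.6625.
Error = 239.625 − 242.6625 = -3.0375.

-3.0375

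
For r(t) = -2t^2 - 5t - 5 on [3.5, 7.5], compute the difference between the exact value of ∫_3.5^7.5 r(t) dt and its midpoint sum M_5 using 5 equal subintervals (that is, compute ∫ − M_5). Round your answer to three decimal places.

Exact integral: ∫_3.5^7.5 r(t) dt ≈ -382.66667.
M_5 = -382.24.
Error ≈ -382.66667 − (-382.24) ≈ -0.427.

-0.427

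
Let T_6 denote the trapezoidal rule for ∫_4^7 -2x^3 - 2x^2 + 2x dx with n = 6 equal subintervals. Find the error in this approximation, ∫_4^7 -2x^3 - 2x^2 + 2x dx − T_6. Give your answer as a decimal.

4.375

Exact integral: ∫_4^7 f(x) dx = -1225.5.
T_6 = -1229.875.
Error = -1225.5 − (-1229.875) = 4.375.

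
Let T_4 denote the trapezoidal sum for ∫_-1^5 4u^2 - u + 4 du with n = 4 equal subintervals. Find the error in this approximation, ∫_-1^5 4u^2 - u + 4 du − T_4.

-9

Exact integral: ∫_-1^5 f(u) du = 180.
T_4 = 189.
Error = 180 − 189 = -9.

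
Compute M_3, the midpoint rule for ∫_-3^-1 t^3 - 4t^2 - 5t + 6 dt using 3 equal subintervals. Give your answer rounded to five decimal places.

-21.92593

Δt = (-1 − (-3))/3 = 2/3.
Midpoints: -8/3, -2, -4/3.
f(-8/3) = -758/27, f(-2) = -8, f(-4/3) = 86/27.
Sum = Δt · [f(-8/3) + f(-2) + f(-4/3)].
Sum ≈ -21.92593.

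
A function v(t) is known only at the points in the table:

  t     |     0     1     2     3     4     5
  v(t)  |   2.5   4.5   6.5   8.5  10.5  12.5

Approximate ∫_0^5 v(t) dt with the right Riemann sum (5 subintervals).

Δt = 1.
Sum = 1·[4.5 + 6.5 + 8.5 + 10.5 + 12.5] = 42.5.

42.5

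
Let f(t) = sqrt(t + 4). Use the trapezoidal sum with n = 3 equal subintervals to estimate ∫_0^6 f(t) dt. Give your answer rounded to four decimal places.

Δt = (6 − 0)/3 = 2.
f(0) ≈ 2.0000, f(2) ≈ 2.4495, f(4) ≈ 2.8284, f(6) ≈ 3.1623.
T_3 = (Δt/2)·[f(t_0) + 2f(t_1) + 2f(t_2) + f(t_3)].
Sum ≈ 15.7181.

15.7181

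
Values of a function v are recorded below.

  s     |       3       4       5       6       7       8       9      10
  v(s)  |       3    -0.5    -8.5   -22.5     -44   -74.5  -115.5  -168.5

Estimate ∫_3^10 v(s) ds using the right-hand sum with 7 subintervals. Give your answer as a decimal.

-434

Δs = 1.
Sum = 1·[(-0.5) + (-8.5) + (-22.5) + (-44) + (-74.5) + (-115.5) + (-168.5)] = -434.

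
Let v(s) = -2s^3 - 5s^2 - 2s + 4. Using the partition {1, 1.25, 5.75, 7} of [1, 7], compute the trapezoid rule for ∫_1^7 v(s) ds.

-2202.984375

Subinterval widths: 0.25, 4.5, 1.25.
v(1) = -5, v(1.25) = -10.21875, v(5.75) = -553.03125, v(7) = -941.
On each subinterval the trapezoid contributes (Δs_i/2)·[v(s_{i-1}) + v(s_i)].
Sum = -2202.984375.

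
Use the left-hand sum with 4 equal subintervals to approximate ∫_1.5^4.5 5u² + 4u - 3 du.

Δu = (4.5 − 1.5)/4 = 0.75.
Left endpoints: 1.5, 2.25, 3, 3.75.
f(1.5) = 14.25, f(2.25) = 31.3125, f(3) = 54, f(3.75) = 82.3125.
Sum = Δu · [f(1.5) + f(2.25) + f(3) + f(3.75)].
Sum = 136.40625.

136.40625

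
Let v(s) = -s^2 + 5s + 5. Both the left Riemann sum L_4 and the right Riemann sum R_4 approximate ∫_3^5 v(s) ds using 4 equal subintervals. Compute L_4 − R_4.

L_4 = 18.75.
R_4 = 15.75.
L_4 − R_4 = 3.

3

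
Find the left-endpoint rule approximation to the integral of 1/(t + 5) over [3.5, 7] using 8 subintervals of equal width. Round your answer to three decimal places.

Δt = (7 − 3.5)/8 = 0.4375.
Left endpoints: 3.5, 3.9375, 4.375, 4.8125, 5.25, 5.6875, 6.125, 6.5625.
f(3.5) = 2/17, f(3.9375) = 16/143, f(4.375) = 8/75, f(4.8125) = 16/157, f(5.25) = 4/41, f(5.6875) = 16/171, f(6.125) = 8/89, f(6.5625) = 16/185.
Sum = Δt · [f(3.5) + f(3.9375) + f(4.375) + ...].
Sum ≈ 0.352.

0.352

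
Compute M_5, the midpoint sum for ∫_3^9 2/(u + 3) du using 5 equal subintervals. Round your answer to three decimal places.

Δu = (9 − 3)/5 = 1.2.
Midpoints: 3.6, 4.8, 6, 7.2, 8.4.
f(3.6) = 10/33, f(4.8) = 10/39, f(6) = 2/9, f(7.2) = 10/51, f(8.4) = 10/57.
Sum = Δu · [f(3.6) + f(4.8) + f(6) + f(7.2) + f(8.4)].
Sum ≈ 1.384.

1.384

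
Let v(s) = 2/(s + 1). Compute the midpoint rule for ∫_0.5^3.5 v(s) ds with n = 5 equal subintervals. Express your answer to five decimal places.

Δs = (3.5 − 0.5)/5 = 0.6.
Midpoints: 0.8, 1.4, 2, 2.6, 3.2.
v(0.8) = 10/9, v(1.4) = 5/6, v(2) = 2/3, v(2.6) = 5/9, v(3.2) = 10/21.
Sum = Δs · [v(0.8) + v(1.4) + v(2) + v(2.6) + v(3.2)].
Sum ≈ 2.18571.

2.18571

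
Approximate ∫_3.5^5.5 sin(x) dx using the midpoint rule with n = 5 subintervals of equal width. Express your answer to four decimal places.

-1.6561

Δx = (5.5 − 3.5)/5 = 0.4.
Midpoints: 3.7, 4.1, 4.5, 4.9, 5.3.
f(3.7) ≈ -0.5298, f(4.1) ≈ -0.8183, f(4.5) ≈ -0.9775, f(4.9) ≈ -0.9825, f(5.3) ≈ -0.8323.
Sum = Δx · [f(3.7) + f(4.1) + f(4.5) + f(4.9) + f(5.3)].
Sum ≈ -1.6561.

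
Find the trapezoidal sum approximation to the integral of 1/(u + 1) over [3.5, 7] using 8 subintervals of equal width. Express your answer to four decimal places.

Δu = (7 − 3.5)/8 = 0.4375.
f(3.5) = 2/9, f(3.9375) = 16/79, f(4.375) = 8/43, f(4.8125) = 16/93, f(5.25) = 0.16, f(5.6875) = 16/107, f(6.125) = 8/57, f(6.5625) = 16/121, f(7) = 0.125.
T_8 = (Δu/2)·[f(u_0) + 2f(u_1) + ... + 2f(u_{7}) + f(u_8)].
Sum ≈ 0.5759.

0.5759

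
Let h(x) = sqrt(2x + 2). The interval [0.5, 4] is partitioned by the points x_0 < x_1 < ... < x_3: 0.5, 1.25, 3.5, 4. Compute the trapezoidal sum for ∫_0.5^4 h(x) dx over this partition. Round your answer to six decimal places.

Subinterval widths: 0.75, 2.25, 0.5.
h(0.5) ≈ 1.732051, h(1.25) ≈ 2.121320, h(3.5) ≈ 3.000000, h(4) ≈ 3.162278.
On each subinterval the trapezoid contributes (Δx_i/2)·[h(x_{i-1}) + h(x_i)].
Sum ≈ 8.747069.

8.747069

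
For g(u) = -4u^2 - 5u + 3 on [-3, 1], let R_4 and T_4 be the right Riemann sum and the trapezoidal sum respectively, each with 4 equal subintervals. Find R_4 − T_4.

6

R_4 = -2.
T_4 = -8.
R_4 − T_4 = 6.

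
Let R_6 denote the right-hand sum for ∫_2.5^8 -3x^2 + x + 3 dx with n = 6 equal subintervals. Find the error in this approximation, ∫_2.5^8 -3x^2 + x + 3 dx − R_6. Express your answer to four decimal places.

Exact integral: ∫_2.5^8 f(x) dx = -451.
R_6 ≈ -530.196181.
Error ≈ -451 − (-530.196181) ≈ 79.1962.

79.1962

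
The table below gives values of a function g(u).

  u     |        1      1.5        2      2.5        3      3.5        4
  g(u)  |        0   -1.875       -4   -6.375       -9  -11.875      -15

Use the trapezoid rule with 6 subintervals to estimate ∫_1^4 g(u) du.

-20.3125

Δu = 0.5.
T_6 = (0.5/2)·[0 + 2·(-1.875) + 2·(-4) + 2·(-6.375) + 2·(-9) + 2·(-11.875) + (-15)] = -20.3125.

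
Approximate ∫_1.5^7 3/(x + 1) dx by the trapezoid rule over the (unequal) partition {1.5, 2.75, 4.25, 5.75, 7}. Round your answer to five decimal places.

Subinterval widths: 1.25, 1.5, 1.5, 1.25.
f(1.5) = 1.2, f(2.75) = 0.8, f(4.25) = 4/7, f(5.75) = 4/9, f(7) = 0.375.
On each subinterval the trapezoid contributes (Δx_i/2)·[f(x_{i-1}) + f(x_i)].
Sum ≈ 3.55263.

3.55263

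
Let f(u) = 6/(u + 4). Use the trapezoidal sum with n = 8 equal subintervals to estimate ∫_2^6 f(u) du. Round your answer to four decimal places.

Δu = (6 − 2)/8 = 0.5.
f(2) = 1, f(2.5) = 12/13, f(3) = 6/7, f(3.5) = 0.8, f(4) = 0.75, f(4.5) = 12/17, f(5) = 2/3, f(5.5) = 12/19, f(6) = 0.6.
T_8 = (Δu/2)·[f(u_0) + 2f(u_1) + ... + 2f(u_{7}) + f(u_8)].
Sum ≈ 3.0672.

3.0672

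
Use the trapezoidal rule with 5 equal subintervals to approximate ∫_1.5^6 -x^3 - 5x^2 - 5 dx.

-709.48125

Δx = (6 − 1.5)/5 = 0.9.
f(1.5) = -19.625, f(2.4) = -47.624, f(3.3) = -95.387, f(4.2) = -167.288, f(5.1) = -267.701, f(6) = -401.
T_5 = (Δx/2)·[f(x_0) + 2f(x_1) + ... + 2f(x_{4}) + f(x_5)].
Sum = -709.48125.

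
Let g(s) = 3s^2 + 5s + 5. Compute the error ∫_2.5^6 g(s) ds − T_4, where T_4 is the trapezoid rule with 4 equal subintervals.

Exact integral: ∫_2.5^6 g(s) ds = 292.25.
T_4 = 293.58984375.
Error = 292.25 − 293.58984375 = -1.33984375.

-1.33984375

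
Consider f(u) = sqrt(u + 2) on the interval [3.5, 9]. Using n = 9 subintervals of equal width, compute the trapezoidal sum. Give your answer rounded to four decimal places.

Δu = (9 − 3.5)/9 = 11/18.
f(3.5) ≈ 2.3452, f(37/9) ≈ 2.4721, f(85/18) ≈ 2.5927, f(16/3) ≈ 2.7080, f(107/18) ≈ 2.8186, f(59/9) ≈ 2.9250, f(43/6) ≈ 3.0277, f(70/9) ≈ 3.1269, f(151/18) ≈ 3.2232, f(9) ≈ 3.3166.
T_9 = (Δu/2)·[f(u_0) + 2f(u_1) + ... + 2f(u_{8}) + f(u_9)].
Sum ≈ 15.7209.

15.7209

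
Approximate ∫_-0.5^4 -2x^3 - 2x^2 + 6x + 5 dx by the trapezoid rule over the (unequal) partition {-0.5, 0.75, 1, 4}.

-178.3828125

Subinterval widths: 1.25, 0.25, 3.
f(-0.5) = 1.75, f(0.75) = 7.53125, f(1) = 7, f(4) = -131.
On each subinterval the trapezoid contributes (Δx_i/2)·[f(x_{i-1}) + f(x_i)].
Sum = -178.3828125.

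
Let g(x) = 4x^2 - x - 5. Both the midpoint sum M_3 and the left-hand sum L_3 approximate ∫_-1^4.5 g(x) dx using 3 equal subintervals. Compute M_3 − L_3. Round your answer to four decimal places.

47.0556

M_3 ≈ 79.546296.
L_3 ≈ 32.490741.
M_3 − L_3 ≈ 47.0556.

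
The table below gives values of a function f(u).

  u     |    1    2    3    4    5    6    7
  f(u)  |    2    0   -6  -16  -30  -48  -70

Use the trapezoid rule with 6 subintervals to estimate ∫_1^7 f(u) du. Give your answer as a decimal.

Δu = 1.
T_6 = (1/2)·[2 + 2·0 + 2·(-6) + 2·(-16) + 2·(-30) + 2·(-48) + (-70)] = -134.

-134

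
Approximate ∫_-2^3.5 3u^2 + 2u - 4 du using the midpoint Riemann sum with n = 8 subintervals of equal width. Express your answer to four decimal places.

Δu = (3.5 − (-2))/8 = 0.6875.
Midpoints: -1.65625, -0.96875, -0.28125, 0.40625, 1.09375, 1.78125, 2.46875, 3.15625.
f(-1.65625) = 939/1024, f(-0.96875) = -3197/1024, f(-0.28125) = -4429/1024, f(0.40625) = -2757/1024, f(1.09375) = 1819/1024, f(1.78125) = 9299/1024, f(2.46875) = 19683/1024, f(3.15625) = 32971/1024.
Sum = Δu · [f(-1.65625) + f(-0.96875) + f(-0.28125) + ...].
Sum ≈ 36.4751.

36.4751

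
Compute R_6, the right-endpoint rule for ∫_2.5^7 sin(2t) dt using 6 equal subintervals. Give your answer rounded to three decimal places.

0.790

Δt = (7 − 2.5)/6 = 0.75.
Right endpoints: 3.25, 4, 4.75, 5.5, 6.25, 7.
f(3.25) ≈ 0.215, f(4) ≈ 0.989, f(4.75) ≈ -0.075, f(5.5) ≈ -1.000, f(6.25) ≈ -0.066, f(7) ≈ 0.991.
Sum = Δt · [f(3.25) + f(4) + f(4.75) + ...].
Sum ≈ 0.790.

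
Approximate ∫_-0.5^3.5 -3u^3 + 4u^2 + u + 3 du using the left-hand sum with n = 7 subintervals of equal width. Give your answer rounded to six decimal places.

Δu = (3.5 − (-0.5))/7 = 4/7.
Left endpoints: -0.5, 1/14, 9/14, 17/14, 25/14, 33/14, 41/14.
f(-0.5) = 3.875, f(1/14) = 8481/2744, f(9/14) = 12345/2744, f(17/14) = 13009/2744, f(25/14) = 1257/2744, f(33/14) = -32127/2744, f(41/14) = -96359/2744.
Sum = Δu · [f(-0.5) + f(1/14) + f(9/14) + ...].
Sum ≈ -17.234694.

-17.234694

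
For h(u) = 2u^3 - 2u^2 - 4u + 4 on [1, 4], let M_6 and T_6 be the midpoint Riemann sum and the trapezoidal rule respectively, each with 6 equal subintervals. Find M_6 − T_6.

M_6 = 66.6875.
T_6 = 69.125.
M_6 − T_6 = -2.4375.

-2.4375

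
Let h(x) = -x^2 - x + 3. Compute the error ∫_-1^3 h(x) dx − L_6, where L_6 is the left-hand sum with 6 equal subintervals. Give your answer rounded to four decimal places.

-3.7037

Exact integral: ∫_-1^3 h(x) dx ≈ -1.333333.
L_6 ≈ 2.370370.
Error ≈ -1.333333 − 2.370370 ≈ -3.7037.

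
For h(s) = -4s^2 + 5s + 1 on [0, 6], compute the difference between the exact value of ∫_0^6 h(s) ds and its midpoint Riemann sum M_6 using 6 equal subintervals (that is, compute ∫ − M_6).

-2

Exact integral: ∫_0^6 h(s) ds = -192.
M_6 = -190.
Error = -192 − (-190) = -2.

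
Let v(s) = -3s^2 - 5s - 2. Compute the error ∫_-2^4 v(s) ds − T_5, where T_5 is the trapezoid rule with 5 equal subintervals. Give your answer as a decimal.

Exact integral: ∫_-2^4 v(s) ds = -114.
T_5 = -118.32.
Error = -114 − (-118.32) = 4.32.

4.32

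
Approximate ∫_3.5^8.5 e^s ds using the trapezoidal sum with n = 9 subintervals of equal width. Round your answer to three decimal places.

Δs = (8.5 − 3.5)/9 = 5/9.
f(3.5) ≈ 33.115, f(73/18) ≈ 57.717, f(83/18) ≈ 100.596, f(31/6) ≈ 175.329, f(103/18) ≈ 305.583, f(113/18) ≈ 532.604, f(41/6) ≈ 928.280, f(133/18) ≈ 1617.907, f(143/18) ≈ 2819.865, f(8.5) ≈ 4914.769.
T_9 = (Δs/2)·[f(s_0) + 2f(s_1) + ... + 2f(s_{8}) + f(s_9)].
Sum ≈ 5006.569.

5006.569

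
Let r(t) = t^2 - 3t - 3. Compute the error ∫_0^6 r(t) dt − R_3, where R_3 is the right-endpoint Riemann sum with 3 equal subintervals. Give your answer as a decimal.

-22

Exact integral: ∫_0^6 r(t) dt = 0.
R_3 = 22.
Error = 0 − 22 = -22.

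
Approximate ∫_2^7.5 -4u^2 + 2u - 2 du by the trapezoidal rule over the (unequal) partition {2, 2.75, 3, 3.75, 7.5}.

-546.3125

Subinterval widths: 0.75, 0.25, 0.75, 3.75.
f(2) = -14, f(2.75) = -26.75, f(3) = -32, f(3.75) = -50.75, f(7.5) = -212.
On each subinterval the trapezoid contributes (Δu_i/2)·[f(u_{i-1}) + f(u_i)].
Sum = -546.3125.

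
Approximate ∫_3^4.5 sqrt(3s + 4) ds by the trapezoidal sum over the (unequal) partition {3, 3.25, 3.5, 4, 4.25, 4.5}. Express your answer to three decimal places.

5.852

Subinterval widths: 0.25, 0.25, 0.5, 0.25, 0.25.
f(3) ≈ 3.606, f(3.25) ≈ 3.708, f(3.5) ≈ 3.808, f(4) ≈ 4.000, f(4.25) ≈ 4.093, f(4.5) ≈ 4.183.
On each subinterval the trapezoid contributes (Δs_i/2)·[f(s_{i-1}) + f(s_i)].
Sum ≈ 5.852.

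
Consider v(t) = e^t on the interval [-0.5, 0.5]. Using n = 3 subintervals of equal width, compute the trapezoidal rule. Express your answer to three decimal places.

1.052

Δt = (0.5 − (-0.5))/3 = 1/3.
v(-0.5) ≈ 0.607, v(-1/6) ≈ 0.846, v(1/6) ≈ 1.181, v(0.5) ≈ 1.649.
T_3 = (Δt/2)·[v(t_0) + 2v(t_1) + 2v(t_2) + v(t_3)].
Sum ≈ 1.052.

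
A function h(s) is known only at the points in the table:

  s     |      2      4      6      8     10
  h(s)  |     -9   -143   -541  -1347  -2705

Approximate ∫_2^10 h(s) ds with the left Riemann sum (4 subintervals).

-4080

Δs = 2.
Sum = 2·[(-9) + (-143) + (-541) + (-1347)] = -4080.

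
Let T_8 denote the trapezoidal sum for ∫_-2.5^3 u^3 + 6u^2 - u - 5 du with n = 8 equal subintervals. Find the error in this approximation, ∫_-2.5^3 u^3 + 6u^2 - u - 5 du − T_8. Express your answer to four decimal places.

-2.9246

Exact integral: ∫_-2.5^3 f(u) du = 66.859375.
T_8 ≈ 69.783936.
Error ≈ 66.859375 − 69.783936 ≈ -2.9246.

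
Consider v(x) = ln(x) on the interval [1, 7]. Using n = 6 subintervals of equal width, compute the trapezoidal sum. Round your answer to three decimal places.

Δx = (7 − 1)/6 = 1.
v(1) ≈ 0.000, v(2) ≈ 0.693, v(3) ≈ 1.099, v(4) ≈ 1.386, v(5) ≈ 1.609, v(6) ≈ 1.792, v(7) ≈ 1.946.
T_6 = (Δx/2)·[v(x_0) + 2v(x_1) + ... + 2v(x_{5}) + v(x_6)].
Sum ≈ 7.552.

7.552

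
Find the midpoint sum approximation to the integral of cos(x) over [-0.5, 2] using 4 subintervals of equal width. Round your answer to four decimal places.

1.4116

Δx = (2 − (-0.5))/4 = 0.625.
Midpoints: -0.1875, 0.4375, 1.0625, 1.6875.
f(-0.1875) ≈ 0.9825, f(0.4375) ≈ 0.9058, f(1.0625) ≈ 0.4867, f(1.6875) ≈ -0.1164.
Sum = Δx · [f(-0.1875) + f(0.4375) + f(1.0625) + f(1.6875)].
Sum ≈ 1.4116.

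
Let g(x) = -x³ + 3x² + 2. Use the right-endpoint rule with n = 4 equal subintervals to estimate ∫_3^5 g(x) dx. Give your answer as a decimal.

-47.25

Δx = (5 − 3)/4 = 0.5.
Right endpoints: 3.5, 4, 4.5, 5.
g(3.5) = -4.125, g(4) = -14, g(4.5) = -28.375, g(5) = -48.
Sum = Δx · [g(3.5) + g(4) + g(4.5) + g(5)].
Sum = -47.25.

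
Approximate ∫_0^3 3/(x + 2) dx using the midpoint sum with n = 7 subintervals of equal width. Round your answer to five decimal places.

2.74409

Δx = (3 − 0)/7 = 3/7.
Midpoints: 3/14, 9/14, 15/14, 1.5, 27/14, 33/14, 39/14.
f(3/14) = 42/31, f(9/14) = 42/37, f(15/14) = 42/43, f(1.5) = 6/7, f(27/14) = 42/55, f(33/14) = 42/61, f(39/14) = 42/67.
Sum = Δx · [f(3/14) + f(9/14) + f(15/14) + ...].
Sum ≈ 2.74409.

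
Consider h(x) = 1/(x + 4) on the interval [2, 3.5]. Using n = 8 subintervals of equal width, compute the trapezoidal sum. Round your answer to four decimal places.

Δx = (3.5 − 2)/8 = 0.1875.
h(2) = 1/6, h(2.1875) = 16/99, h(2.375) = 8/51, h(2.5625) = 16/105, h(2.75) = 4/27, h(2.9375) = 16/111, h(3.125) = 8/57, h(3.3125) = 16/117, h(3.5) = 2/15.
T_8 = (Δx/2)·[h(x_0) + 2h(x_1) + ... + 2h(x_{7}) + h(x_8)].
Sum ≈ 0.2232.

0.2232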